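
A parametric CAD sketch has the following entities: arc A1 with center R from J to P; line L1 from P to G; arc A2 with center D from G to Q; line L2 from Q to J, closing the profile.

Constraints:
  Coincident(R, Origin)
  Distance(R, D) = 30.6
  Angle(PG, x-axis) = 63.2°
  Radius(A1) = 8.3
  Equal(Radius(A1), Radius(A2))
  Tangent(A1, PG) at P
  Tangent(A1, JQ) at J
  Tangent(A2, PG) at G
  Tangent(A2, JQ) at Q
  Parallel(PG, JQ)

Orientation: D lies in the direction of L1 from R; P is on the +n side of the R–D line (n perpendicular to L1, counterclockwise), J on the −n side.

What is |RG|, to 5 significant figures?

31.706

Tangency of A1 to both parallel lines with radius 8.3 puts P and J at R ± 8.3·n: P = (-7.4085, 3.7423), J = (7.4085, -3.7423). Equal radii place G and Q the same way about D: G = D + 8.3·n = (6.3884, 31.055), Q = D − 8.3·n = (21.205, 23.571). Then |RG| = |G − R| = 31.706.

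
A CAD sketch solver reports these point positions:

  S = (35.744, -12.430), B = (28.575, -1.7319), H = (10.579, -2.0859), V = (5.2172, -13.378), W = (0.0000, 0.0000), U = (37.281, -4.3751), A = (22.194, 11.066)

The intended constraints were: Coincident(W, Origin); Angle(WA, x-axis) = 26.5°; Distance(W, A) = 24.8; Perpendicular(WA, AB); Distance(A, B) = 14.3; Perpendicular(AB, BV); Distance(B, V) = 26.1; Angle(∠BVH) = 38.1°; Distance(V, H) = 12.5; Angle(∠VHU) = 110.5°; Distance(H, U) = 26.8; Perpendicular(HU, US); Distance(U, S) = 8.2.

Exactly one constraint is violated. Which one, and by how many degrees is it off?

Perpendicular(HU, US) — off by 5.90°.

W = (0.00, 0.00) ✓; WA at 26.50° ✓; |WA| = 24.80 ✓; ∠(WA, AB) = 90.00° ✓; |AB| = 14.30 ✓; ∠(AB, BV) = 90.00° ✓; |BV| = 26.10 ✓; ∠BVH = 38.10° ✓; |VH| = 12.50 ✓; ∠VHU = 110.5° ✓; |HU| = 26.80 ✓; ∠(HU, US) = 95.90° ✗; |US| = 8.200 ✓.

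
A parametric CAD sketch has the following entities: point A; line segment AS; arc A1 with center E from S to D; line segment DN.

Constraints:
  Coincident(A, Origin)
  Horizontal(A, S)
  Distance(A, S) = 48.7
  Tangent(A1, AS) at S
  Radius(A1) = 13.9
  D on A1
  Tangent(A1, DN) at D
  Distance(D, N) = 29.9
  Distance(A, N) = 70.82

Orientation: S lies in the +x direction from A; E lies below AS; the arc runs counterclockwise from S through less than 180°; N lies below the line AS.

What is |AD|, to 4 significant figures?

42.84

A is at the origin; A and S share the same y with |AS| = 48.7 and S on the +x side, so S = (48.70, 0.000). A1 meets AS tangentially, so ES is at right angles to AS, so E = S + (0, -13.9) = (48.70, -13.90). Since ED ⟂ DN (tangency), |EN| = √(13.9² + 29.9²) = 32.97 regardless of where D sits on A1. So N lies on both circle(A, 70.82) and circle(E, 32.97); the below-AS intersection is N = (53.38, -46.54). D is the foot of the tangent from N: D = (37.06, -21.49).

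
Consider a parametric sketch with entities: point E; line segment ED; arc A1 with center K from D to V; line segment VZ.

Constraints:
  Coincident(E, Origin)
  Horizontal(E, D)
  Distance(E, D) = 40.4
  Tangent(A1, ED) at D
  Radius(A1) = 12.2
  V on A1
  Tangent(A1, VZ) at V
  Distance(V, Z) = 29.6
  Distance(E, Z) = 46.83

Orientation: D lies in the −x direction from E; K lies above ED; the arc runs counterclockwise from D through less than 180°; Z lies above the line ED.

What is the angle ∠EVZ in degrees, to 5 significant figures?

103.02°

Checks: |KV| = 12.20 ✓; ∠(KV, VZ) = 90.00° ✓; |VZ| = 29.60 ✓; |EZ| = 46.83 ✓.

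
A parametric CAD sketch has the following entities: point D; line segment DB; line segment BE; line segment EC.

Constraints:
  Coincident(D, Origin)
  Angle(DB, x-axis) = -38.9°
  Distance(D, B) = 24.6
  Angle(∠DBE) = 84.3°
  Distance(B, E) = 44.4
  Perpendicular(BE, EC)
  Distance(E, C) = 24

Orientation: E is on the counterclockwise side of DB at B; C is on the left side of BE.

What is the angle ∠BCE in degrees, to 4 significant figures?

61.61°

D is at the origin; DB runs at -38.9° with length 24.6, so B = 24.6·(cos -38.9°, sin -38.9°) = (19.14, -15.45). ∠DBE = 84.3°, so BE runs at -38.9° + (180° − 84.3°) = 56.80° from the x-axis; with |BE| = 44.4, E = B + 44.4·(cos 56.80°, sin 56.80°) = (43.46, 21.70). The perpendicularity gives EC at right angles to BE; with |EC| = 24.0 on the left of BE, C = E + 24.0·(-0.8368, 0.5476) = (23.37, 34.85). Then cos ∠BCE = CB·CE / (|CB||CE|), giving 61.61°.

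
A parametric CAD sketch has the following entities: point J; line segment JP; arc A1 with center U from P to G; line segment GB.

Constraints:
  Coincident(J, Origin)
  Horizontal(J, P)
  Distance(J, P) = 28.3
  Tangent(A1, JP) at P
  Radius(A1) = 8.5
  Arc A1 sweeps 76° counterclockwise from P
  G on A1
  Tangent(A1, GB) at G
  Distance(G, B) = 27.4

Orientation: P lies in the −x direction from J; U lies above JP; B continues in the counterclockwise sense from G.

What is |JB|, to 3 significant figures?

35.7

J is at the origin; J and P share the same y with |JP| = 28.3 and P on the −x side, so P = (-28.3, 0.00). Tangency of A1 to JP means the radius UP is perpendicular to JP, so U = P + (0, 8.5) = (-28.3, 8.50). On A1, P sits at bearing -90° from U; a 76° counterclockwise sweep puts G at bearing -14°, so G = U + 8.5·(cos -14°, sin -14°) = (-20.1, 6.44). Tangency of A1 to GB means the radius UG is perpendicular to GB, so GB runs along (−sin -14°, cos -14°); with |GB| = 27.4, B = (-13.4, 33.0). Then |JB| = |B − J| = 35.7.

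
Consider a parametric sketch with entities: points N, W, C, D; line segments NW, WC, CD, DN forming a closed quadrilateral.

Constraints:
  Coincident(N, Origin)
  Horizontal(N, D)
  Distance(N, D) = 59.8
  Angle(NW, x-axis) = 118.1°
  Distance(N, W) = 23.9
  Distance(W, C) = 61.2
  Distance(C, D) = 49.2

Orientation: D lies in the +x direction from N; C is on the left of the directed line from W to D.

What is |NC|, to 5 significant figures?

64.386

Checks: N = (0.00, 0.00) ✓; |WC| = 61.20 ✓; |CD| = 49.20 ✓.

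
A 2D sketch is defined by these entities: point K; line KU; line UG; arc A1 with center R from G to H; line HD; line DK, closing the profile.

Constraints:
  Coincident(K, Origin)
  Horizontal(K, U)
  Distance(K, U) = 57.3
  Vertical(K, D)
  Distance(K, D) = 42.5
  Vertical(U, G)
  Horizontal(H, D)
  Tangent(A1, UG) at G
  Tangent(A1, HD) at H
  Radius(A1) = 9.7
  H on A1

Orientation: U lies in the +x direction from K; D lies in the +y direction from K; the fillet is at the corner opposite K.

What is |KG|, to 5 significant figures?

66.024

The virtual corner opposite K is at (57.300, 42.500). Since A1 is tangent to UG there, RG ⟂ UG and since A1 is tangent to HD there, RH ⟂ HD, with radius 9.7, so the center R sits 9.7 in from both sides at R = (47.600, 32.800). That places the tangent points at G = (57.300, 32.800) on UG and H = (47.600, 42.500) on HD. Then |KG| = |G − K| = 66.024.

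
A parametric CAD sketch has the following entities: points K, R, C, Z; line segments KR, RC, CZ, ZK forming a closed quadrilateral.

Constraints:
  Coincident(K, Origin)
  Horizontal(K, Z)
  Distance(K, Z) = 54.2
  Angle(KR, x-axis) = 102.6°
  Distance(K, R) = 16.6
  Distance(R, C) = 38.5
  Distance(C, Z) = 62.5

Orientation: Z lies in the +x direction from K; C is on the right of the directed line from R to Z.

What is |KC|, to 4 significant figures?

22.69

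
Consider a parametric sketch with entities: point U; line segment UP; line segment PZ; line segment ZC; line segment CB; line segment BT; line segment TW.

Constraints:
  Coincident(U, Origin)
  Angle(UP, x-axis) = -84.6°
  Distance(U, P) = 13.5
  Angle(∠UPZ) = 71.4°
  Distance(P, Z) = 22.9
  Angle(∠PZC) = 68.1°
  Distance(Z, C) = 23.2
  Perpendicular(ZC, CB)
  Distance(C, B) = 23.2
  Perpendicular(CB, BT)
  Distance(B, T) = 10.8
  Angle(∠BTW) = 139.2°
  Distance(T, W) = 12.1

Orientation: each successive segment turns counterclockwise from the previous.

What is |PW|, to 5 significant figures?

7.9718

The perpendicularity gives BT at right angles to CB, so BT runs at -44.100°; with |BT| = 10.8, T = (-2.8593, -12.157). ∠BTW = 139.2° gives TW at -3.3000° from the x-axis; with |TW| = 12.1, W = (9.2206, -12.854). Then |PW| = |W − P| = 7.9718.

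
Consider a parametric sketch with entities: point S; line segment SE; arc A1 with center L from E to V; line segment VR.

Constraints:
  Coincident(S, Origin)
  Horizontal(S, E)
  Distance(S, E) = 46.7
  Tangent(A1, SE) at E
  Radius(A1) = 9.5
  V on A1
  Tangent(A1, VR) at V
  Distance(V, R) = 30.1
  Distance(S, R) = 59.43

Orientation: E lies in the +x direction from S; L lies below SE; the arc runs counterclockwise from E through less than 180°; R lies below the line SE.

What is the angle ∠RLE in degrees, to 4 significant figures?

173.5°

Checks: |LE| = 9.500 ✓; |LV| = 9.500 ✓; ∠(LV, VR) = 90.00° ✓; |VR| = 30.10 ✓; |SR| = 59.43 ✓.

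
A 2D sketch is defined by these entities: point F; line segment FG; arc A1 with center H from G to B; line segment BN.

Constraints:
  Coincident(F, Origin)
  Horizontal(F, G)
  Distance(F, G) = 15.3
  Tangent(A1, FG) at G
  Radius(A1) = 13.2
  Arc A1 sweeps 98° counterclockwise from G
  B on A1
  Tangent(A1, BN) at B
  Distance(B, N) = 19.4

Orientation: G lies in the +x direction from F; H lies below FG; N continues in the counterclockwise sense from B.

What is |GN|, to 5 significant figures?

35.784

F is at the origin; FG is horizontal with |FG| = 15.3 and G on the +x side, so G = (15.300, 0.0000). Since A1 is tangent to FG there, HG ⟂ FG, so H = G + (0, -13.2) = (15.300, -13.200). On A1, G sits at bearing 90° from H; a 98° counterclockwise sweep puts B at bearing 188°, so B = H + 13.2·(cos 188°, sin 188°) = (2.2285, -15.037). A1 meets BN tangentially, so HB is at right angles to BN, so BN runs along (−sin 188°, cos 188°); with |BN| = 19.4, N = (4.9284, -34.248). Then |GN| = |N − G| = 35.784.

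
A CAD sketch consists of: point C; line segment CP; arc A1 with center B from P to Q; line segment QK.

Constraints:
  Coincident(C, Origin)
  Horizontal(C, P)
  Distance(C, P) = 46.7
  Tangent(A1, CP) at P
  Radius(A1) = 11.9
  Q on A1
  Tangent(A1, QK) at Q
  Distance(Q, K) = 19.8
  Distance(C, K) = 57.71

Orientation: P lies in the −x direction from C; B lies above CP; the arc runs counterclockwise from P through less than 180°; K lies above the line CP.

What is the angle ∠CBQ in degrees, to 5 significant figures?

43.305°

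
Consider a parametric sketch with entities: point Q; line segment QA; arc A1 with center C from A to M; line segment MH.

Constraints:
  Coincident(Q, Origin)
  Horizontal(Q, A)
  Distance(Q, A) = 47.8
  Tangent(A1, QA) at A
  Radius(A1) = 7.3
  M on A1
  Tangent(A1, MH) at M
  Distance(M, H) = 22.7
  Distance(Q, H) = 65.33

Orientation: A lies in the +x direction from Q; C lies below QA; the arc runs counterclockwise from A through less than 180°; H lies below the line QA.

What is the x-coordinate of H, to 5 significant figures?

58.809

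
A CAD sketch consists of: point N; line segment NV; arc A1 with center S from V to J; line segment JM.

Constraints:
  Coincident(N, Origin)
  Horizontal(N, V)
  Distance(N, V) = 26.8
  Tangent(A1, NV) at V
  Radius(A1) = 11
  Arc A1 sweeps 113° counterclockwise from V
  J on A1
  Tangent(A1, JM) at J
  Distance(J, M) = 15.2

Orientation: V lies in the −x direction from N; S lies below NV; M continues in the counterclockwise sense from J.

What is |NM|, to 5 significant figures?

42.639

N is at the origin; NV is horizontal with |NV| = 26.8 and V on the −x side, so V = (-26.800, 0.0000). Tangency of A1 to NV means the radius SV is perpendicular to NV, so S = V + (0, -11) = (-26.800, -11.000). On A1, V sits at bearing 90° from S; a 113° counterclockwise sweep puts J at bearing 203°, so J = S + 11.0·(cos 203°, sin 203°) = (-36.926, -15.298). Tangency of A1 to JM means the radius SJ is perpendicular to JM, so JM runs along (−sin 203°, cos 203°); with |JM| = 15.2, M = (-30.986, -29.290). Then |NM| = |M − N| = 42.639.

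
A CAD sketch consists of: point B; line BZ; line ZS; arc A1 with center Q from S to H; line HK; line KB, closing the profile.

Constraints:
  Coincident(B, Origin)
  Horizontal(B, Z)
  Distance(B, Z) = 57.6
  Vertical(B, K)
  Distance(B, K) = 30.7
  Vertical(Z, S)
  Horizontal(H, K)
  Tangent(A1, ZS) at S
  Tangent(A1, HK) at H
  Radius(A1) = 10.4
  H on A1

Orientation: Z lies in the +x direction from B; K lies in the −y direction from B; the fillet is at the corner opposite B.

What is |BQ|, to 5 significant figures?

51.380

B is at the origin; BZ is horizontal with |BZ| = 57.6 and Z on the +x side, so Z = (57.600, 0.0000). BK is vertical with |BK| = 30.7 and K on the −y side, so K = (0.0000, -30.700). The virtual corner opposite B is at (57.600, -30.700). Tangency of A1 to ZS means the radius QS is perpendicular to ZS and the tangent condition forces QH to be normal to HK, with radius 10.4, so the center Q sits 10.4 in from both sides at Q = (47.200, -20.300). Then |BQ| = |Q − B| = 51.380.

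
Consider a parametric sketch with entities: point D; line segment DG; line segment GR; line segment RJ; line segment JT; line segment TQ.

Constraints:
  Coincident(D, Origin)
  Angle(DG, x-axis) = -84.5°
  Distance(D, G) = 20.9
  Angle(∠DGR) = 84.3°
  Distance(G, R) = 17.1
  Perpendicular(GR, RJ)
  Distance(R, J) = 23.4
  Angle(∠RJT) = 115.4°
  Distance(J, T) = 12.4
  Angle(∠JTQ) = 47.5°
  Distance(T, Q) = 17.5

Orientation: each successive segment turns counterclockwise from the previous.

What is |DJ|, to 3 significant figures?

15.2

∠DGR = 84.3° gives GR at 11.2° from the x-axis; with |GR| = 17.1, R = (18.8, -17.5). GR is perpendicular to RJ, so RJ runs at 101°; with |RJ| = 23.4, J = (14.2, 5.47). Then |DJ| = |J − D| = 15.2.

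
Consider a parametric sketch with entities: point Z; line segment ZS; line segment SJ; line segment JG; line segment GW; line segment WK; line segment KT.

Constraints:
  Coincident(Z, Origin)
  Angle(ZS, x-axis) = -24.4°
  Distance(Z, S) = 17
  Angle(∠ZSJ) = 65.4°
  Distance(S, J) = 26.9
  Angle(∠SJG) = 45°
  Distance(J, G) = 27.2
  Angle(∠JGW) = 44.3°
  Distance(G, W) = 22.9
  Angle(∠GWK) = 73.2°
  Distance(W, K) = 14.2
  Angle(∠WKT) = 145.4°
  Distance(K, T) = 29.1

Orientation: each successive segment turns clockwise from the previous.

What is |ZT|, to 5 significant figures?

33.291

Z is at the origin; ZS runs at -24.4° with length 17.0, so S = (15.482, -7.0228). ∠ZSJ = 65.4° gives SJ at -139.00° from the x-axis; with |SJ| = 26.9, J = (-4.8201, -24.671). ∠SJG = 45.0° gives JG at 86.000° from the x-axis; with |JG| = 27.2, G = (-2.9227, 2.4630). ∠JGW = 44.3° gives GW at -49.700° from the x-axis; with |GW| = 22.9, W = (11.889, -15.002). ∠GWK = 73.2° gives WK at -156.50° from the x-axis; with |WK| = 14.2, K = (-1.1335, -20.664). ∠WKT = 145.4° gives KT at 168.90° from the x-axis; with |KT| = 29.1, T = (-29.689, -15.062). Then |ZT| = |T − Z| = 33.291.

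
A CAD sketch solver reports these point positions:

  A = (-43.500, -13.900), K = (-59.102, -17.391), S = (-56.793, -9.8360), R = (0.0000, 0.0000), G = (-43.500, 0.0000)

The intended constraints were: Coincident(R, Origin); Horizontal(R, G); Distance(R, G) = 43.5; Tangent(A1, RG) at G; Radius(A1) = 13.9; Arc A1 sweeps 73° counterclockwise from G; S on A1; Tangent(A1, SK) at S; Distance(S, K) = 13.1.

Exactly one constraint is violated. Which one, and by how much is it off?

Distance(S, K) = 13.1 — off by 5.20.

R = (0.00, 0.00) ✓; R.y = 0.00, G.y = 0.00 ✓; |RG| = 43.50 ✓; ∠(AG, GR) = 90.00° ✓; |AG| = 13.90 ✓; bearing(A→S) − bearing(A→G) = 73.00° ✓; |AS| = 13.90 ✓; ∠(AS, SK) = 89.99° ✓; |SK| = 7.900 ✗.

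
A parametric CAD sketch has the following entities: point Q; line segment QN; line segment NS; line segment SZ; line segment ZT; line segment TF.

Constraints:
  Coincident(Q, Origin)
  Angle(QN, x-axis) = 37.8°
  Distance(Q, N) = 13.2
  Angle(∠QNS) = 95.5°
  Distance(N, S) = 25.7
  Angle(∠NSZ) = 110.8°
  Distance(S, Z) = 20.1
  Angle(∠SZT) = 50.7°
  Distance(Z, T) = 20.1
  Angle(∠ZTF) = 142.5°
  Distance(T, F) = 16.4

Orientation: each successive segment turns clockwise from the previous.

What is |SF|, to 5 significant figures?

21.128

∠SZT = 50.7° gives ZT at 114.80° from the x-axis; with |ZT| = 20.1, T = (10.845, -10.448). ∠ZTF = 142.5° gives TF at 77.300° from the x-axis; with |TF| = 16.4, F = (14.450, 5.5506). Then |SF| = |F − S| = 21.128.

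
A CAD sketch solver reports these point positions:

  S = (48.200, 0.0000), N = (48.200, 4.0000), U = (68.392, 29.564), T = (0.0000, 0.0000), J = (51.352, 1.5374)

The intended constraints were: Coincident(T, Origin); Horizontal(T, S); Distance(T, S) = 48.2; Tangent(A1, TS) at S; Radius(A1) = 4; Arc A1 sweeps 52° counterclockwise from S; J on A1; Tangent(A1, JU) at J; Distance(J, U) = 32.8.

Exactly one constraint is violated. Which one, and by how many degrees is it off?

Tangent(A1, JU) at J — off by 6.70°.

T = (0.00, 0.00) ✓; T.y = 0.00, S.y = 0.00 ✓; |TS| = 48.20 ✓; ∠(NS, ST) = 90.00° ✓; |NS| = 4.000 ✓; bearing(N→J) − bearing(N→S) = 52.00° ✓; |NJ| = 4.000 ✓; ∠(NJ, JU) = 83.30° ✗; |JU| = 32.80 ✓.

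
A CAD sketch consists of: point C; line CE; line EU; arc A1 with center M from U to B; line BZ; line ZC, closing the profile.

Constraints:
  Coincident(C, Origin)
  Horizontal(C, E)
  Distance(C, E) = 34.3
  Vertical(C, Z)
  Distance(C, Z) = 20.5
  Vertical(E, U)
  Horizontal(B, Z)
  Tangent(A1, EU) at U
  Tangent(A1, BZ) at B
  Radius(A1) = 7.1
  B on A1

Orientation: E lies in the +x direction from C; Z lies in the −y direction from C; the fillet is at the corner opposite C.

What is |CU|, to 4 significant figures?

36.82

C is at the origin; CE is horizontal with |CE| = 34.3 and E on the +x side, so E = (34.30, 0.000). CZ is vertical with |CZ| = 20.5 and Z on the −y side, so Z = (0.000, -20.50). The virtual corner opposite C is at (34.30, -20.50). A1 meets EU tangentially, so MU is at right angles to EU and tangency of A1 to BZ means the radius MB is perpendicular to BZ, with radius 7.1, so the center M sits 7.1 in from both sides at M = (27.20, -13.40). That places the tangent points at U = (34.30, -13.40) on EU and B = (27.20, -20.50) on BZ. Then |CU| = |U − C| = 36.82.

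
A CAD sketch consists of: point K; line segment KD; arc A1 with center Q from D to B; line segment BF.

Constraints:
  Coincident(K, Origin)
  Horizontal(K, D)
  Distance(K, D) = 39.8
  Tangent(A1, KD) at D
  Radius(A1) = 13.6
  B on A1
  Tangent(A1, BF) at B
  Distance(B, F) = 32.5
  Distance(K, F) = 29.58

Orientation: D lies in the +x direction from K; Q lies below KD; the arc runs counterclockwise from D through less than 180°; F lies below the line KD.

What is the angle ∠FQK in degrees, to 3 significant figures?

43.9°

K is at the origin; KD is horizontal with |KD| = 39.8 and D on the +x side, so D = (39.8, 0.00). The tangent condition forces QD to be normal to KD, so Q = D + (0, -13.6) = (39.8, -13.6). Since QB ⟂ BF (tangency), |QF| = √(13.6² + 32.5²) = 35.2 regardless of where B sits on A1. So F lies on both circle(K, 29.58) and circle(Q, 35.2); the below-KD intersection is F = (7.88, -28.5). B is the foot of the tangent from F: B = (29.7, -4.46).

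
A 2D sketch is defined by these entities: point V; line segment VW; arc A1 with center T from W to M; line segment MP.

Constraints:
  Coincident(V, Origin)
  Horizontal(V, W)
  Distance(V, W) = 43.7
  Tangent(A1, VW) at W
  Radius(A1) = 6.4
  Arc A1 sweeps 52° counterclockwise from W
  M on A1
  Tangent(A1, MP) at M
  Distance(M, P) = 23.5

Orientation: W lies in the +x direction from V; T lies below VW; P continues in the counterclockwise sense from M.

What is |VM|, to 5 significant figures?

38.735

Tangency of A1 to VW means the radius TW is perpendicular to VW, so T = W + (0, -6.4) = (43.700, -6.4000). On A1, W sits at bearing 90° from T; a 52° counterclockwise sweep puts M at bearing 142°, so M = T + 6.4·(cos 142°, sin 142°) = (38.657, -2.4598). Then |VM| = |M − V| = 38.735.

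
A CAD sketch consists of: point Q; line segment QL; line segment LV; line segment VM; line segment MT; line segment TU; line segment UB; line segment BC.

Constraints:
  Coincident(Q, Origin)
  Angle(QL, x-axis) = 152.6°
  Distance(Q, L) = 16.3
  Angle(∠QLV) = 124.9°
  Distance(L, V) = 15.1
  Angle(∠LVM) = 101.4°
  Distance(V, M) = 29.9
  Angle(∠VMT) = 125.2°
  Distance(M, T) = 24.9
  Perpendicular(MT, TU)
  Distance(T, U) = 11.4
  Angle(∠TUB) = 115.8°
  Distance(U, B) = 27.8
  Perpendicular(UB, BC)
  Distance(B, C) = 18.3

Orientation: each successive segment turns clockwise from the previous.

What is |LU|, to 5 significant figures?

39.811

∠VMT = 125.2° gives MT at -35.900° from the x-axis; with |MT| = 24.9, T = (32.016, 17.557). The perpendicularity gives TU at right angles to MT, so TU runs at -125.90°; with |TU| = 11.4, U = (25.331, 8.3221). Then |LU| = |U − L| = 39.811.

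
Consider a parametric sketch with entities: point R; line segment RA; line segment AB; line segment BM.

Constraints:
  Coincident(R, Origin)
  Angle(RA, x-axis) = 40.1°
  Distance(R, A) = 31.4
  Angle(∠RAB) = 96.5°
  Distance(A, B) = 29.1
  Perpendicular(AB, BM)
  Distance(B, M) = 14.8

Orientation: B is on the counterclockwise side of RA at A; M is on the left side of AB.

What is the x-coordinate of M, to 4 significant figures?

-4.412

∠RAB = 96.5°, so AB runs at 40.1° + (180° − 96.5°) = 123.6° from the x-axis; with |AB| = 29.1, B = A + 29.1·(cos 123.6°, sin 123.6°) = (7.915, 44.46). AB ⟂ BM; with |BM| = 14.8 on the left of AB, M = B + 14.8·(-0.8329, -0.5534) = (-4.412, 36.27). So M.x = -4.412.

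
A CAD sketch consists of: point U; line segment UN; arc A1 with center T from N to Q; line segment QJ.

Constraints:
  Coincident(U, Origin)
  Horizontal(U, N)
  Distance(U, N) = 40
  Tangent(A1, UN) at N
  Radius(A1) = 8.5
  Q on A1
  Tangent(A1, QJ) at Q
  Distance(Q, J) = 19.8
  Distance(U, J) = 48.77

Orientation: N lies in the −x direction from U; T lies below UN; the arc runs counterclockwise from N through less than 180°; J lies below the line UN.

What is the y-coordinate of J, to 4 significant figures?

-29.99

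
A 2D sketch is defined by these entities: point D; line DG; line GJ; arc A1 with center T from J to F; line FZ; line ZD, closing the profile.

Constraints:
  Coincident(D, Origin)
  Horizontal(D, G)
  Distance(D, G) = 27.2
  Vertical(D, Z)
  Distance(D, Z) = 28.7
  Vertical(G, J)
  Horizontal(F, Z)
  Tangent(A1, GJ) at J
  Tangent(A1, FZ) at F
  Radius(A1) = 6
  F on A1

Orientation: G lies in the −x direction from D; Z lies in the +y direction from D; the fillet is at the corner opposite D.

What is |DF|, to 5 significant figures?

35.681

D is at the origin; DG is horizontal with |DG| = 27.2 and G on the −x side, so G = (-27.200, 0.0000). D and Z share the same x with |DZ| = 28.7 and Z on the +y side, so Z = (0.0000, 28.700). The virtual corner opposite D is at (-27.200, 28.700). Tangency of A1 to GJ means the radius TJ is perpendicular to GJ and since A1 is tangent to FZ there, TF ⟂ FZ, with radius 6.0, so the center T sits 6.0 in from both sides at T = (-21.200, 22.700). That places the tangent points at J = (-27.200, 22.700) on GJ and F = (-21.200, 28.700) on FZ. Then |DF| = |F − D| = 35.681.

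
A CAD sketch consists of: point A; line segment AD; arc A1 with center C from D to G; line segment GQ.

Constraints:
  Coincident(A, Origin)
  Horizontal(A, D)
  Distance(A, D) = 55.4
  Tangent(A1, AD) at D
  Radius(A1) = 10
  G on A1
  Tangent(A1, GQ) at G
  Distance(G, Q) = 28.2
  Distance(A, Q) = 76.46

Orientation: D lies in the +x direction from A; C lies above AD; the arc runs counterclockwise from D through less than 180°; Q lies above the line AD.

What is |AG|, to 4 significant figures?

66.10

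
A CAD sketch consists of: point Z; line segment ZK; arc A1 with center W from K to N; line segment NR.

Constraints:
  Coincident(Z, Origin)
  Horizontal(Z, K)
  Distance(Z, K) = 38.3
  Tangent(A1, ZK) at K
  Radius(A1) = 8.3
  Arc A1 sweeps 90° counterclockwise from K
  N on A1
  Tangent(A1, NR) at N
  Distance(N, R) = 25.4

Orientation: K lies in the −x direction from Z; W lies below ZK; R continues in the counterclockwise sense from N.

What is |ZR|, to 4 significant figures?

57.51

On A1, K sits at bearing 90° from W; a 90° counterclockwise sweep puts N at bearing 180°, so N = W + 8.3·(cos 180°, sin 180°) = (-46.60, -8.300). A1 meets NR tangentially, so WN is at right angles to NR, so NR runs along (−sin 180°, cos 180°); with |NR| = 25.4, R = (-46.60, -33.70). Then |ZR| = |R − Z| = 57.51.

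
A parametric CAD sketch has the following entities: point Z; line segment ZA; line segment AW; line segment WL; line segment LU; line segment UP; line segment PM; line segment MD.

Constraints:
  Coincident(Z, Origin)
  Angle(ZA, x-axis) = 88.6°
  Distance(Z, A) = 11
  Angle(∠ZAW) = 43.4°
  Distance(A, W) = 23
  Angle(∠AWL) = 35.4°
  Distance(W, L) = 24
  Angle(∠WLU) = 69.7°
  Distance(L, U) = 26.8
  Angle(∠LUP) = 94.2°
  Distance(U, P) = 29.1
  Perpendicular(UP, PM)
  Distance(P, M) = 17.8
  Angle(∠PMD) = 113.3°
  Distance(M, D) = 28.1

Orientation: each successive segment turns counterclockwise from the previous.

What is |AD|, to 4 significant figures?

16.90

Z is at the origin; ZA runs at 88.6° with length 11.0, so A = (0.2688, 11.00). ∠ZAW = 43.4° gives AW at -134.8° from the x-axis; with |AW| = 23.0, W = (-15.94, -5.323). ∠AWL = 35.4° gives WL at 9.800° from the x-axis; with |WL| = 24.0, L = (7.712, -1.238). ∠WLU = 69.7° gives LU at 120.1° from the x-axis; with |LU| = 26.8, U = (-5.729, 21.95). ∠LUP = 94.2° gives UP at -154.1° from the x-axis; with |UP| = 29.1, P = (-31.91, 9.237). UP ⟂ PM, so PM runs at -64.10°; with |PM| = 17.8, M = (-24.13, -6.775). ∠PMD = 113.3° gives MD at 2.600° from the x-axis; with |MD| = 28.1, D = (3.940, -5.501). Then |AD| = |D − A| = 16.90.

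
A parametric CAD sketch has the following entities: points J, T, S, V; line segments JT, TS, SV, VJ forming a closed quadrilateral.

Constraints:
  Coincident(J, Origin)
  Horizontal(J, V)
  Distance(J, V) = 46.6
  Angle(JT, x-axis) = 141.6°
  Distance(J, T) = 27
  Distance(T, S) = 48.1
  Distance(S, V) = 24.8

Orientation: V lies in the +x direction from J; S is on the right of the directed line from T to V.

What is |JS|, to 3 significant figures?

22.5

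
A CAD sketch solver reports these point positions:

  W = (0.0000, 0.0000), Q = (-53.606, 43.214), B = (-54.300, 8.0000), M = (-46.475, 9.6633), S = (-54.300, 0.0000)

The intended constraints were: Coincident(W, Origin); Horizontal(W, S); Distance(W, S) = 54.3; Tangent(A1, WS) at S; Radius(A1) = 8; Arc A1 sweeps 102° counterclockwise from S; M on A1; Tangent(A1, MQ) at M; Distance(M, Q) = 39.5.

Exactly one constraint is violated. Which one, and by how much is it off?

Distance(M, Q) = 39.5 — off by 5.20.

W = (0.00, 0.00) ✓; W.y = 0.00, S.y = 0.00 ✓; |WS| = 54.30 ✓; ∠(BS, SW) = 90.00° ✓; |BS| = 8.000 ✓; bearing(B→M) − bearing(B→S) = 102.0° ✓; |BM| = 8.000 ✓; ∠(BM, MQ) = 90.00° ✓; |MQ| = 34.30 ✗.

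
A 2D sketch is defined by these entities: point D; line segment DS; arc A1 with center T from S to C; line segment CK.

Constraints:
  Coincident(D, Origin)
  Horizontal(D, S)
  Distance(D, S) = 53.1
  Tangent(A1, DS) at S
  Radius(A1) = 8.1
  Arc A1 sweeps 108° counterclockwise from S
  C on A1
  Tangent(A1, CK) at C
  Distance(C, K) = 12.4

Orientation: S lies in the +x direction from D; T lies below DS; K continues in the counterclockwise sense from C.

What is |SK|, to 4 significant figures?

22.73

D is at the origin; DS is horizontal with |DS| = 53.1 and S on the +x side, so S = (53.10, 0.000). A1 meets DS tangentially, so TS is at right angles to DS, so T = S + (0, -8.1) = (53.10, -8.100). On A1, S sits at bearing 90° from T; a 108° counterclockwise sweep puts C at bearing 198°, so C = T + 8.1·(cos 198°, sin 198°) = (45.40, -10.60). Tangency of A1 to CK means the radius TC is perpendicular to CK, so CK runs along (−sin 198°, cos 198°); with |CK| = 12.4, K = (49.23, -22.40). Then |SK| = |K − S| = 22.73.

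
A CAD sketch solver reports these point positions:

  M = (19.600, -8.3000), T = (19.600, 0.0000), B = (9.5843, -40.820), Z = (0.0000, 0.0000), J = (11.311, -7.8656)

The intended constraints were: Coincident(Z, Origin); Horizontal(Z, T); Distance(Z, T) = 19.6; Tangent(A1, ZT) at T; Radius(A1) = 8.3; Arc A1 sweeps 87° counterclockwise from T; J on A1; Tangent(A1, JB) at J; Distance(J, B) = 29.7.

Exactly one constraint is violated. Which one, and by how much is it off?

Distance(J, B) = 29.7 — off by 3.30.

Z = (0.00, 0.00) ✓; Z.y = 0.00, T.y = 0.00 ✓; |ZT| = 19.60 ✓; ∠(MT, TZ) = 90.00° ✓; |MT| = 8.300 ✓; bearing(M→J) − bearing(M→T) = 87.00° ✓; |MJ| = 8.300 ✓; ∠(MJ, JB) = 90.00° ✓; |JB| = 33.00 ✗.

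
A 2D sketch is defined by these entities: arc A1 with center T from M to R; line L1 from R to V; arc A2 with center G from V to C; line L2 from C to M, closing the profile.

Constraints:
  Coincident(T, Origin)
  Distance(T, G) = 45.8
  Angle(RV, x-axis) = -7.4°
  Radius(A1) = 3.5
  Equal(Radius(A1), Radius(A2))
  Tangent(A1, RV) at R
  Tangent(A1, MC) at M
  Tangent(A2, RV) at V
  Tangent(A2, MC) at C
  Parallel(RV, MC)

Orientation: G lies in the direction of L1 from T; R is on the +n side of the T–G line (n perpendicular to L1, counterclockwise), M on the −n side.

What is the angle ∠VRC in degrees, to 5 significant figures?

8.6898°

The slot axis is L1's direction at -7.4°, so u = (cos -7.4°, sin -7.4°) = (0.99167, -0.12880) and n = (−sin -7.4°, cos -7.4°) = (0.12880, 0.99167). T is at the origin and G lies 45.8 along u from T, so G = 45.8·u = (45.419, -5.8988). Tangency of A1 to both parallel lines with radius 3.5 puts R and M at T ± 3.5·n: R = (0.45078, 3.4708), M = (-0.45078, -3.4708). Equal radii place V and C the same way about G: V = G + 3.5·n = (45.869, -2.4280), C = G − 3.5·n = (44.968, -9.3697). Then cos ∠VRC = RV·RC / (|RV||RC|), giving 8.6898°.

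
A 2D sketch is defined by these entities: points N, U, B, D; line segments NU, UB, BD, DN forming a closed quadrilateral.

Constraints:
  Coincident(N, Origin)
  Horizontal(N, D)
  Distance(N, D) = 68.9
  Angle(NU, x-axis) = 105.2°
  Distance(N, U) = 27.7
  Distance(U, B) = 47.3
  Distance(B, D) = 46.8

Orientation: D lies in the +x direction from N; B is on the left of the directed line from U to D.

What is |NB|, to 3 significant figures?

53.2

Checks: |UB| = 47.30 ✓; |BD| = 46.80 ✓.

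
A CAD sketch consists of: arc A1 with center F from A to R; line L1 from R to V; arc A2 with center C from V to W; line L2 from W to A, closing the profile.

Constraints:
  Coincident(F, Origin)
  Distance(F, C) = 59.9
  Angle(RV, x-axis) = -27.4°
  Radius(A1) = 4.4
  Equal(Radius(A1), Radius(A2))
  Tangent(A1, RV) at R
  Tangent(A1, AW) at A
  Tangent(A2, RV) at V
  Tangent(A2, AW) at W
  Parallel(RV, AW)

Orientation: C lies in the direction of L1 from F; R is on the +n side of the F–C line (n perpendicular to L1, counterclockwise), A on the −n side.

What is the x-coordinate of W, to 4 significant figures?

51.16

Tangency of A1 to both parallel lines with radius 4.4 puts R and A at F ± 4.4·n: R = (2.025, 3.906), A = (-2.025, -3.906). Equal radii place V and W the same way about C: V = C + 4.4·n = (55.21, -23.66), W = C − 4.4·n = (51.16, -31.47). So W.x = 51.16.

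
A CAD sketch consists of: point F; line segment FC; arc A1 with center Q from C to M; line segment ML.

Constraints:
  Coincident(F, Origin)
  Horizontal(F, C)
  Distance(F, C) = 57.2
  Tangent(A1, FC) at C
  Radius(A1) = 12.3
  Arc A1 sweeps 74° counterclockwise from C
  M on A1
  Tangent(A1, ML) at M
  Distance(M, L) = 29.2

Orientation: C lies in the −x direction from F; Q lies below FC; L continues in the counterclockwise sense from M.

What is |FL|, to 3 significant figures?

85.5

On A1, C sits at bearing 90° from Q; a 74° counterclockwise sweep puts M at bearing 164°, so M = Q + 12.3·(cos 164°, sin 164°) = (-69.0, -8.91). Tangency of A1 to ML means the radius QM is perpendicular to ML, so ML runs along (−sin 164°, cos 164°); with |ML| = 29.2, L = (-77.1, -37.0). Then |FL| = |L − F| = 85.5.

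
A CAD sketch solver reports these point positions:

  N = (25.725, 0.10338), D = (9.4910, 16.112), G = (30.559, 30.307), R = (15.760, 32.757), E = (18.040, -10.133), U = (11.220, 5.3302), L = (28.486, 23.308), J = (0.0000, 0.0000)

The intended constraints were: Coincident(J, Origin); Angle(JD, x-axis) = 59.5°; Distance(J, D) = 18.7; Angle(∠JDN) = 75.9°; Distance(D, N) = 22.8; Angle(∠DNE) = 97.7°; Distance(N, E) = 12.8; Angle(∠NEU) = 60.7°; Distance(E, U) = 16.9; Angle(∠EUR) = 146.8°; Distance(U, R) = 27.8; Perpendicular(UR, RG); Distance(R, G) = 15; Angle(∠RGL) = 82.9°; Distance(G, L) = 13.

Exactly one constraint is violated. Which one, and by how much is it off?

Distance(G, L) = 13 — off by 5.70.

J = (0.00, 0.00) ✓; JD at 59.50° ✓; |JD| = 18.70 ✓; ∠JDN = 75.90° ✓; |DN| = 22.80 ✓; ∠DNE = 97.70° ✓; |NE| = 12.80 ✓; ∠NEU = 60.70° ✓; |EU| = 16.90 ✓; ∠EUR = 146.8° ✓; |UR| = 27.80 ✓; ∠(UR, RG) = 90.00° ✓; |RG| = 15.00 ✓; ∠RGL = 82.90° ✓; |GL| = 7.300 ✗.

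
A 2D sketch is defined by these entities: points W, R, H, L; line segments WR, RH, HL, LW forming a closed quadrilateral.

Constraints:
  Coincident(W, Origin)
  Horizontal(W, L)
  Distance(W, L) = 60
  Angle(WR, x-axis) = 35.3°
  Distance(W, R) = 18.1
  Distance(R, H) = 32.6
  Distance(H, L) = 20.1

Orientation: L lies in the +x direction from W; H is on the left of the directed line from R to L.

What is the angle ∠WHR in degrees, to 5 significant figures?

9.4669°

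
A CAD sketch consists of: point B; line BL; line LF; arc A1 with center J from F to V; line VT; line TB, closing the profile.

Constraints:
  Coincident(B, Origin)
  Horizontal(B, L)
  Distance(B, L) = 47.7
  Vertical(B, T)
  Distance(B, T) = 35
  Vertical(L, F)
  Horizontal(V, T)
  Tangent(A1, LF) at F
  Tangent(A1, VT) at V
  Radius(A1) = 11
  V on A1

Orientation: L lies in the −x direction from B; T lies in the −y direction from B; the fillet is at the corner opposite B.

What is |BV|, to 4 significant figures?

50.71

B is at the origin; B and L share the same y with |BL| = 47.7 and L on the −x side, so L = (-47.70, 0.000). B and T share the same x with |BT| = 35.0 and T on the −y side, so T = (0.000, -35.00). The virtual corner opposite B is at (-47.70, -35.00). Since A1 is tangent to LF there, JF ⟂ LF and A1 meets VT tangentially, so JV is at right angles to VT, with radius 11.0, so the center J sits 11.0 in from both sides at J = (-36.70, -24.00). That places the tangent points at F = (-47.70, -24.00) on LF and V = (-36.70, -35.00) on VT. Then |BV| = |V − B| = 50.71.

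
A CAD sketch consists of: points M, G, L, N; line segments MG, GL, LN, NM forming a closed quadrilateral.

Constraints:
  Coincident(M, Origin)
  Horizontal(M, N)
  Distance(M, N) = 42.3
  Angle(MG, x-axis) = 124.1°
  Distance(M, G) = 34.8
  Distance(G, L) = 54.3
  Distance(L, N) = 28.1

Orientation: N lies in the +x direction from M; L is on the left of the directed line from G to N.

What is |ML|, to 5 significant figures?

44.059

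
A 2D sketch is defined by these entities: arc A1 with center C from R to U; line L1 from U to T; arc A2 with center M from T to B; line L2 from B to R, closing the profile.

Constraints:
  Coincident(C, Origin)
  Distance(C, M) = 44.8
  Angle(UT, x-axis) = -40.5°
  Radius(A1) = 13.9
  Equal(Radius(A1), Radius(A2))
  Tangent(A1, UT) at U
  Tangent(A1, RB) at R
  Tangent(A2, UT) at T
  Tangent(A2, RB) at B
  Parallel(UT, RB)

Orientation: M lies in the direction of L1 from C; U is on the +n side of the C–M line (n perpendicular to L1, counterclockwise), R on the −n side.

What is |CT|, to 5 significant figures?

46.907

The slot axis is L1's direction at -40.5°, so u = (cos -40.5°, sin -40.5°) = (0.76041, -0.64945) and n = (−sin -40.5°, cos -40.5°) = (0.64945, 0.76041). C is at the origin and M lies 44.8 along u from C, so M = 44.8·u = (34.066, -29.095). Tangency of A1 to both parallel lines with radius 13.9 puts U and R at C ± 13.9·n: U = (9.0273, 10.570), R = (-9.0273, -10.570). Equal radii place T and B the same way about M: T = M + 13.9·n = (43.094, -18.526), B = M − 13.9·n = (25.039, -39.665). Then |CT| = |T − C| = 46.907.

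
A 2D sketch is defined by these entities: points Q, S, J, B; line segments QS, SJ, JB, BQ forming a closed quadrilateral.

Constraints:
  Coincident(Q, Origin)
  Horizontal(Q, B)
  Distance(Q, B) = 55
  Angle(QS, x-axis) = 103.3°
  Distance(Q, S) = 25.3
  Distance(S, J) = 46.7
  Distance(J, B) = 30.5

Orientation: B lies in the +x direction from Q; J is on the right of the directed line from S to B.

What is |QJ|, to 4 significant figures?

27.72

Checks: |SJ| = 46.70 ✓; |JB| = 30.50 ✓.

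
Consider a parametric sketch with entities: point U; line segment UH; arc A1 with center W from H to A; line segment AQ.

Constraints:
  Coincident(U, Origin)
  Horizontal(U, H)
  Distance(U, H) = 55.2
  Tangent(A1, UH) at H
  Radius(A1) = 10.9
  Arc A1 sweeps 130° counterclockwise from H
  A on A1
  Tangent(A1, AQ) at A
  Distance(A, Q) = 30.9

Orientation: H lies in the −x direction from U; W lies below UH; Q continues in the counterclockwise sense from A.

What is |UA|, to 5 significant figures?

66.024

The tangent condition forces WH to be normal to UH, so W = H + (0, -10.9) = (-55.200, -10.900). On A1, H sits at bearing 90° from W; a 130° counterclockwise sweep puts A at bearing 220°, so A = W + 10.9·(cos 220°, sin 220°) = (-63.550, -17.906). Then |UA| = |A − U| = 66.024.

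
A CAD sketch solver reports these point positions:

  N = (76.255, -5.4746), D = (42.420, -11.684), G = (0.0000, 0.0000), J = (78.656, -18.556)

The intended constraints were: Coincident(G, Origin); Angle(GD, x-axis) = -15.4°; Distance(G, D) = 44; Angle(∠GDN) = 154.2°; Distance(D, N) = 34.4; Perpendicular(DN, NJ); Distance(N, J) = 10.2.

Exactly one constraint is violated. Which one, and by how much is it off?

Distance(N, J) = 10.2 — off by 3.10.

G = (0.00, 0.00) ✓; GD at -15.40° ✓; |GD| = 44.00 ✓; ∠GDN = 154.2° ✓; |DN| = 34.40 ✓; ∠(DN, NJ) = 90.00° ✓; |NJ| = 13.30 ✗.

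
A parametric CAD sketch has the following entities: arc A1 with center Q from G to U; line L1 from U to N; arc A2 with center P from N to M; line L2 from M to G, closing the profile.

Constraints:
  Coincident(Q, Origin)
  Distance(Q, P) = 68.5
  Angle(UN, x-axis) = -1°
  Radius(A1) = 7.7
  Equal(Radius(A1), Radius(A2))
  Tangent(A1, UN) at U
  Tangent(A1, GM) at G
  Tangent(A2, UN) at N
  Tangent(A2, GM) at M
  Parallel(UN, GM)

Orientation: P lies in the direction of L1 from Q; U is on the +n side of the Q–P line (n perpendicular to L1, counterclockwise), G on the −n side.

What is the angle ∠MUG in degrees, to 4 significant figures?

77.33°

Tangency of A1 to both parallel lines with radius 7.7 puts U and G at Q ± 7.7·n: U = (0.1344, 7.699), G = (-0.1344, -7.699). Equal radii place N and M the same way about P: N = P + 7.7·n = (68.62, 6.503), M = P − 7.7·n = (68.36, -8.894). Then cos ∠MUG = UM·UG / (|UM||UG|), giving 77.33°.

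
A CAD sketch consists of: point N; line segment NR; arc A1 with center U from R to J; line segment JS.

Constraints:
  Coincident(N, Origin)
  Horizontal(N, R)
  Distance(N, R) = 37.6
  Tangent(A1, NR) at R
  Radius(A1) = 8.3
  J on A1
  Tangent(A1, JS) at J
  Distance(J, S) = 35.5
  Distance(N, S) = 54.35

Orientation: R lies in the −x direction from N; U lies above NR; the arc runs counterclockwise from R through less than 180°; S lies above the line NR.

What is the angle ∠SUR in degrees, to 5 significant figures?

170.45°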